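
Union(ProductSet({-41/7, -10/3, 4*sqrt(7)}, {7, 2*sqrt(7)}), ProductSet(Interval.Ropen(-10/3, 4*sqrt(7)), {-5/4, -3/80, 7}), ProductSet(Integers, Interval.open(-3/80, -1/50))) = Union(ProductSet({-41/7, -10/3, 4*sqrt(7)}, {7, 2*sqrt(7)}), ProductSet(Integers, Interval.open(-3/80, -1/50)), ProductSet(Interval.Ropen(-10/3, 4*sqrt(7)), {-5/4, -3/80, 7}))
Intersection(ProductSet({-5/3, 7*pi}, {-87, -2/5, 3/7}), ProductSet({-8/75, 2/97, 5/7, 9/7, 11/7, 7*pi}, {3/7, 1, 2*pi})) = ProductSet({7*pi}, {3/7})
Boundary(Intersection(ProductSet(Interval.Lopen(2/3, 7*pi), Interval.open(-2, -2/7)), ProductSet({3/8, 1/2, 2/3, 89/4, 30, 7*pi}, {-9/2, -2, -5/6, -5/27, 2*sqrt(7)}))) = ProductSet({7*pi}, {-5/6})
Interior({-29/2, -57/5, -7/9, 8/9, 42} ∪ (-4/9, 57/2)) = (-4/9, 57/2)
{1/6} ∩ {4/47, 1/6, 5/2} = {1/6}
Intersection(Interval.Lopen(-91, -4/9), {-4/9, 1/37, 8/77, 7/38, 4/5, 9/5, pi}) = {-4/9}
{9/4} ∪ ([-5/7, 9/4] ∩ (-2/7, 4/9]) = (-2/7, 4/9] ∪ {9/4}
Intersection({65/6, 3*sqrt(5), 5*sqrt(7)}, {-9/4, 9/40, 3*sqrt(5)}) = {3*sqrt(5)}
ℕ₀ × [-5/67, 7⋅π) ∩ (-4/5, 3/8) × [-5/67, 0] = {0} × [-5/67, 0]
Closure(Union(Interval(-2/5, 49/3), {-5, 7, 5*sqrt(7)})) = Union({-5}, Interval(-2/5, 49/3))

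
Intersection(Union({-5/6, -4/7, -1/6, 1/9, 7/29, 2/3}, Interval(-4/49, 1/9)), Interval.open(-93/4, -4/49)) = {-5/6, -4/7, -1/6}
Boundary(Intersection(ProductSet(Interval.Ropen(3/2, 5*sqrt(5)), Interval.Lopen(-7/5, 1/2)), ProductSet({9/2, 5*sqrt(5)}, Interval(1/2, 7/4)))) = ProductSet({9/2}, {1/2})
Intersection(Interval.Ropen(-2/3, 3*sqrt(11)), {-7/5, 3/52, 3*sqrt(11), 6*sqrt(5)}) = {3/52}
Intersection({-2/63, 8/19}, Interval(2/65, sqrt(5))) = {8/19}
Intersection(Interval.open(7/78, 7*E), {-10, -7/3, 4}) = {4}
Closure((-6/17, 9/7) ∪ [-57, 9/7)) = [-57, 9/7]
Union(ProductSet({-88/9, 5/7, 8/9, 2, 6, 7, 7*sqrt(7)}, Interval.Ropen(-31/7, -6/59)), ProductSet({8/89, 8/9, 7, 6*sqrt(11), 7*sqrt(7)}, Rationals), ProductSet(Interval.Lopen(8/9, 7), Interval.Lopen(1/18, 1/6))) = Union(ProductSet({8/89, 8/9, 7, 6*sqrt(11), 7*sqrt(7)}, Rationals), ProductSet({-88/9, 5/7, 8/9, 2, 6, 7, 7*sqrt(7)}, Interval.Ropen(-31/7, -6/59)), ProductSet(Interval.Lopen(8/9, 7), Interval.Lopen(1/18, 1/6)))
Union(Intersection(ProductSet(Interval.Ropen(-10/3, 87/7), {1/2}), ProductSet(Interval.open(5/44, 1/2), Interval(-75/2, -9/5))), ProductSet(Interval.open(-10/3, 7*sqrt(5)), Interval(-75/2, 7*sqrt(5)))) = ProductSet(Interval.open(-10/3, 7*sqrt(5)), Interval(-75/2, 7*sqrt(5)))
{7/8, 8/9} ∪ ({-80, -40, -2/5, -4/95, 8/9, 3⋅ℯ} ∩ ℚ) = {-80, -40, -2/5, -4/95, 7/8, 8/9}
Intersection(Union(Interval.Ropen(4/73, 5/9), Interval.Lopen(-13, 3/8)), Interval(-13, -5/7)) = Interval.Lopen(-13, -5/7)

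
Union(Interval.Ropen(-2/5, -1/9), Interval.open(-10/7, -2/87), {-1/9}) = Interval.open(-10/7, -2/87)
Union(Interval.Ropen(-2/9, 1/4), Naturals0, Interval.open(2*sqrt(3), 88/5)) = Union(Interval.Ropen(-2/9, 1/4), Interval.open(2*sqrt(3), 88/5), Naturals0)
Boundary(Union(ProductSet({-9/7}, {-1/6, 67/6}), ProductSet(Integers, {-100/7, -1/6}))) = Union(ProductSet({-9/7}, {-1/6, 67/6}), ProductSet(Integers, {-100/7, -1/6}))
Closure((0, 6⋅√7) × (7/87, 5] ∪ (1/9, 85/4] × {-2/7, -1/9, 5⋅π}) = ([1/9, 85/4] × {-2/7, -1/9, 5⋅π}) ∪ ({0, 6⋅√7} × [7/87, 5]) ∪ ([0, 6⋅√7] × {7/87, 5}) ∪ ((0, 6⋅√7) × (7/87, 5])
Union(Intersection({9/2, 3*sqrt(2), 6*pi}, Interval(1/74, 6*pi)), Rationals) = Union({3*sqrt(2), 6*pi}, Rationals)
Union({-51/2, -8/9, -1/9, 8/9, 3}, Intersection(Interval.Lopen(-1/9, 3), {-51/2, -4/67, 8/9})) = {-51/2, -8/9, -1/9, -4/67, 8/9, 3}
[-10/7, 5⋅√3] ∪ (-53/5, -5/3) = (-53/5, -5/3) ∪ [-10/7, 5⋅√3]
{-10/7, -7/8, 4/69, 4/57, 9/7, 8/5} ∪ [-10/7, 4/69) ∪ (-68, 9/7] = (-68, 9/7] ∪ {8/5}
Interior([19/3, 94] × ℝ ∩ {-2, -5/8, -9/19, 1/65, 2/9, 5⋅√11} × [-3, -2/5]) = ∅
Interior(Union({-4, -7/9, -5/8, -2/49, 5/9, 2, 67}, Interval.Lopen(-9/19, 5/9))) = Interval.open(-9/19, 5/9)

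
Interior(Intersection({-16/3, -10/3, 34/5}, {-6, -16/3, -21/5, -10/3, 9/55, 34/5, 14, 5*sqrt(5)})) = EmptySet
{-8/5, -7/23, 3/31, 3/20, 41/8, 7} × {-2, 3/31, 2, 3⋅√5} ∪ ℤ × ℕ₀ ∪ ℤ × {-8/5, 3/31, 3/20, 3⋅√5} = (ℤ × ({-8/5, 3/31, 3/20, 3⋅√5} ∪ ℕ₀)) ∪ ({-8/5, -7/23, 3/31, 3/20, 41/8, 7} × {-2, 3/31, 2, 3⋅√5})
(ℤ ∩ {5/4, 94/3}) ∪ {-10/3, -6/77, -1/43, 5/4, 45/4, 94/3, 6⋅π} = {-10/3, -6/77, -1/43, 5/4, 45/4, 94/3, 6⋅π}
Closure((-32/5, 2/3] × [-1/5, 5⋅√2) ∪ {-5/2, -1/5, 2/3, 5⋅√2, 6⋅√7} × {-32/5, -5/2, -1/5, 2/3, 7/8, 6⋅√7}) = ({-32/5, 2/3} × [-1/5, 5⋅√2]) ∪ ([-32/5, 2/3] × {-1/5, 5⋅√2}) ∪ ((-32/5, 2/3] × [-1/5, 5⋅√2)) ∪ ({-5/2, -1/5, 2/3, 5⋅√2, 6⋅√7} × {-32/5, -5/2, -1/5, 2/3, 7/8, 6⋅√7})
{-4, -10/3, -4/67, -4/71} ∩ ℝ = {-4, -10/3, -4/67, -4/71}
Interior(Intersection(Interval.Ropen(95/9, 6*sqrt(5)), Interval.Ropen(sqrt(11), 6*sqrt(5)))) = Interval.open(95/9, 6*sqrt(5))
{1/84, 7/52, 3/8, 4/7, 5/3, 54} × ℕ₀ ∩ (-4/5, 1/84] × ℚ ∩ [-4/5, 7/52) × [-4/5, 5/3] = {1/84} × {0, 1}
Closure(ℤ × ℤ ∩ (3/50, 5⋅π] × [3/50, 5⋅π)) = {1, 2, …, 15} × {1, 2, …, 15}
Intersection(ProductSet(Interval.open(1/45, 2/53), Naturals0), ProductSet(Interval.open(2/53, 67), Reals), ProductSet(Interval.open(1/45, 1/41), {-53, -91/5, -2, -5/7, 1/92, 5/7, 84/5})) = EmptySet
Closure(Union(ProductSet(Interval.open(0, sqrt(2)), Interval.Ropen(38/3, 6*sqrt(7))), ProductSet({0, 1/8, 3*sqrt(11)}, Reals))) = Union(ProductSet({0, sqrt(2)}, Interval(38/3, 6*sqrt(7))), ProductSet({0, 1/8, 3*sqrt(11)}, Interval(-oo, oo)), ProductSet(Interval(0, sqrt(2)), {38/3, 6*sqrt(7)}), ProductSet(Interval.open(0, sqrt(2)), Interval.Ropen(38/3, 6*sqrt(7))))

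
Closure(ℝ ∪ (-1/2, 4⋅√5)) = (-∞, ∞)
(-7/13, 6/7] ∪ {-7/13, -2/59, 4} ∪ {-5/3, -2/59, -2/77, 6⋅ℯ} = {-5/3, 4, 6⋅ℯ} ∪ [-7/13, 6/7]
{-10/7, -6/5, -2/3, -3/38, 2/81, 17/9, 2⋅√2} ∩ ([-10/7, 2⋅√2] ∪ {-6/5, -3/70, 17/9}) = {-10/7, -6/5, -2/3, -3/38, 2/81, 17/9, 2⋅√2}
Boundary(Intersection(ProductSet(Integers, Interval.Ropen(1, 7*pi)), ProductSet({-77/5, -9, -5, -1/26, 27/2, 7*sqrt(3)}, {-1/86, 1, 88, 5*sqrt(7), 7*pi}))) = ProductSet({-9, -5}, {1, 5*sqrt(7)})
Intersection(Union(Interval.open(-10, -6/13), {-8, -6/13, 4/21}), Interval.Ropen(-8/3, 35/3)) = Union({4/21}, Interval(-8/3, -6/13))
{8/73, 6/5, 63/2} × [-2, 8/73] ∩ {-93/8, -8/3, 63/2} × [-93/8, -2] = {63/2} × {-2}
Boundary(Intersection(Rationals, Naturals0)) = Naturals0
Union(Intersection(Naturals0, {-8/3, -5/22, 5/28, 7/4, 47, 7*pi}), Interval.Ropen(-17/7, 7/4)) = Union({47}, Interval.Ropen(-17/7, 7/4))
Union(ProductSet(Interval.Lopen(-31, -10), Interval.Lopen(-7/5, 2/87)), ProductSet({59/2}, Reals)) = Union(ProductSet({59/2}, Reals), ProductSet(Interval.Lopen(-31, -10), Interval.Lopen(-7/5, 2/87)))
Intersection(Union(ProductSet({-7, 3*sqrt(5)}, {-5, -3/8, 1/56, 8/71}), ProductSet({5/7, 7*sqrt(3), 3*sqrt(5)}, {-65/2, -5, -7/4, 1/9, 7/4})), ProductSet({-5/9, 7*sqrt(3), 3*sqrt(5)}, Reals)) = Union(ProductSet({3*sqrt(5)}, {-5, -3/8, 1/56, 8/71}), ProductSet({7*sqrt(3), 3*sqrt(5)}, {-65/2, -5, -7/4, 1/9, 7/4}))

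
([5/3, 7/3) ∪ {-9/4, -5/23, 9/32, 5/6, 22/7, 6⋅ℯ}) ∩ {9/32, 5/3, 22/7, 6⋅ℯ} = {9/32, 5/3, 22/7, 6⋅ℯ}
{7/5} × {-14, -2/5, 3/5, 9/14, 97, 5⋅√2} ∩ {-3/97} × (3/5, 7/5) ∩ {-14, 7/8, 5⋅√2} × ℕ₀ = ∅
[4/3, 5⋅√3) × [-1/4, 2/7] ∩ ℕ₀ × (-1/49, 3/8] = {2, 3, …, 8} × (-1/49, 2/7]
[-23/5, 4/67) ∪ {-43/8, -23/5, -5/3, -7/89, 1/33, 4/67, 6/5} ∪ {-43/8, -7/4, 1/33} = {-43/8, 6/5} ∪ [-23/5, 4/67]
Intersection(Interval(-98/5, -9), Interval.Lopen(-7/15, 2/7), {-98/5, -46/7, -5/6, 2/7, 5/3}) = EmptySet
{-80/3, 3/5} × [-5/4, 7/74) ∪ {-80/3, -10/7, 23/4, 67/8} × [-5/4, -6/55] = ({-80/3, 3/5} × [-5/4, 7/74)) ∪ ({-80/3, -10/7, 23/4, 67/8} × [-5/4, -6/55])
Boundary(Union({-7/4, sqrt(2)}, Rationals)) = Reals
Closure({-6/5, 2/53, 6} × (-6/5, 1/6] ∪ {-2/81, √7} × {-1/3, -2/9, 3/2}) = ({-2/81, √7} × {-1/3, -2/9, 3/2}) ∪ ({-6/5, 2/53, 6} × [-6/5, 1/6])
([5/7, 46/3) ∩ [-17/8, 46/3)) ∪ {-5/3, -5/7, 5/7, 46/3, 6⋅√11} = {-5/3, -5/7, 6⋅√11} ∪ [5/7, 46/3]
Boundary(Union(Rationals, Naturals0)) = Reals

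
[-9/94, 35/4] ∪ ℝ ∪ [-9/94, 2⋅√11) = (-∞, ∞)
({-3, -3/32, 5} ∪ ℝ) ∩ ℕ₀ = ℕ₀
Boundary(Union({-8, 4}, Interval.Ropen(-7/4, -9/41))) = {-8, -7/4, -9/41, 4}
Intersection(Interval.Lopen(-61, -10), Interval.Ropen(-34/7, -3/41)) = EmptySet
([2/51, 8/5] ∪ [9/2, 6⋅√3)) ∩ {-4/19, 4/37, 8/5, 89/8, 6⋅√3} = {4/37, 8/5}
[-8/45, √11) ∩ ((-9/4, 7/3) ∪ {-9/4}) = [-8/45, 7/3)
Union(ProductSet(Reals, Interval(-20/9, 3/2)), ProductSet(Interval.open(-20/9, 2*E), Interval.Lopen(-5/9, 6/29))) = ProductSet(Reals, Interval(-20/9, 3/2))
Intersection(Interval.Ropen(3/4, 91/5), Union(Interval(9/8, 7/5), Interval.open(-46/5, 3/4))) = Interval(9/8, 7/5)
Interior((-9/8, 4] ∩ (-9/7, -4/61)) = (-9/8, -4/61)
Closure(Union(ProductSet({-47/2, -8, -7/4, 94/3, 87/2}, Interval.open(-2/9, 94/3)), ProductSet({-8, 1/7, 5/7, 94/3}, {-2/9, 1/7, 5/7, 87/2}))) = Union(ProductSet({-8, 1/7, 5/7, 94/3}, {-2/9, 1/7, 5/7, 87/2}), ProductSet({-47/2, -8, -7/4, 94/3, 87/2}, Interval(-2/9, 94/3)))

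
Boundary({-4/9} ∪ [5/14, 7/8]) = {-4/9, 5/14, 7/8}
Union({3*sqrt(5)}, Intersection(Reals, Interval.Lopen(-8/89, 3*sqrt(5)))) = Interval.Lopen(-8/89, 3*sqrt(5))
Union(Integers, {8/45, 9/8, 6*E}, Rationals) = Union({6*E}, Rationals)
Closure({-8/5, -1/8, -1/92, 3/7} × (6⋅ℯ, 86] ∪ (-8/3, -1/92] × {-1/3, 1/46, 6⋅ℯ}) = ([-8/3, -1/92] × {-1/3, 1/46, 6⋅ℯ}) ∪ ({-8/5, -1/8, -1/92, 3/7} × [6⋅ℯ, 86])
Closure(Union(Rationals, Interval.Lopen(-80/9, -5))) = Union(Interval(-oo, oo), Rationals)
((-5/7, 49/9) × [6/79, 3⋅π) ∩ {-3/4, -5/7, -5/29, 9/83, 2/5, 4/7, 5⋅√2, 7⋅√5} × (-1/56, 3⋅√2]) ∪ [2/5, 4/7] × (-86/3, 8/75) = ([2/5, 4/7] × (-86/3, 8/75)) ∪ ({-5/29, 9/83, 2/5, 4/7} × [6/79, 3⋅√2])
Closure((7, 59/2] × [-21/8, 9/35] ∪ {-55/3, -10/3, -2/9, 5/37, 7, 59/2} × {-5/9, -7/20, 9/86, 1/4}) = ([7, 59/2] × [-21/8, 9/35]) ∪ ({-55/3, -10/3, -2/9, 5/37, 7, 59/2} × {-5/9, -7/20, 9/86, 1/4})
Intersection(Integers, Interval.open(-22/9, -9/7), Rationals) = Range(-2, -1, 1)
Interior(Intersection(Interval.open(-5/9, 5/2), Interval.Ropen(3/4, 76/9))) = Interval.open(3/4, 5/2)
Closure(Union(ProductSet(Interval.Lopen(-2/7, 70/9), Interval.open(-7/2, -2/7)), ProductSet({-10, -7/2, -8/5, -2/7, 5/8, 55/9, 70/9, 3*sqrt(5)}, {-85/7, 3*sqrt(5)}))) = Union(ProductSet({-2/7, 70/9}, Interval(-7/2, -2/7)), ProductSet({-10, -7/2, -8/5, -2/7, 5/8, 55/9, 70/9, 3*sqrt(5)}, {-85/7, 3*sqrt(5)}), ProductSet(Interval(-2/7, 70/9), {-7/2, -2/7}), ProductSet(Interval.Lopen(-2/7, 70/9), Interval.open(-7/2, -2/7)))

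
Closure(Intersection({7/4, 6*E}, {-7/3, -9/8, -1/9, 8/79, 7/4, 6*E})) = {7/4, 6*E}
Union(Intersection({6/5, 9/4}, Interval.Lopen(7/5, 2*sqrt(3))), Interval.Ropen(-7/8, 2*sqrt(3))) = Interval.Ropen(-7/8, 2*sqrt(3))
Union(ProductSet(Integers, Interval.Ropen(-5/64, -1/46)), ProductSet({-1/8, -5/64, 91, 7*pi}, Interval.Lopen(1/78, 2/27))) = Union(ProductSet({-1/8, -5/64, 91, 7*pi}, Interval.Lopen(1/78, 2/27)), ProductSet(Integers, Interval.Ropen(-5/64, -1/46)))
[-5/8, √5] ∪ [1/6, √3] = [-5/8, √5]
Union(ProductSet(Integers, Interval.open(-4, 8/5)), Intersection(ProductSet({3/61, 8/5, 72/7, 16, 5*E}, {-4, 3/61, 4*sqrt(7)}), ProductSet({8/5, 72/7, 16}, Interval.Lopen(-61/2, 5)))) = Union(ProductSet({8/5, 72/7, 16}, {-4, 3/61}), ProductSet(Integers, Interval.open(-4, 8/5)))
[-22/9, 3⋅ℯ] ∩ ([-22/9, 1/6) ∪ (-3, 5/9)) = [-22/9, 5/9)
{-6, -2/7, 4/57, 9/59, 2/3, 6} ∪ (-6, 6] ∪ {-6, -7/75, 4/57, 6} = [-6, 6]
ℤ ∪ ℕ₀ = ℤ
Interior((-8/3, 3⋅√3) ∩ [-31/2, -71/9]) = ∅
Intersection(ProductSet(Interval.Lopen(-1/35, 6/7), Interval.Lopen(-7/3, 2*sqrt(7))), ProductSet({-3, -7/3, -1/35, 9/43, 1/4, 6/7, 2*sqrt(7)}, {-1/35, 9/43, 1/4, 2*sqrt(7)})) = ProductSet({9/43, 1/4, 6/7}, {-1/35, 9/43, 1/4, 2*sqrt(7)})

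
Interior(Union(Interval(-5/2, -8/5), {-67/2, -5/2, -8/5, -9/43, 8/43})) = Interval.open(-5/2, -8/5)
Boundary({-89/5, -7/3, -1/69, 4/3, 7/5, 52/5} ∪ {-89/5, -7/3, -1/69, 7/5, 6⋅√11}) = {-89/5, -7/3, -1/69, 4/3, 7/5, 52/5, 6⋅√11}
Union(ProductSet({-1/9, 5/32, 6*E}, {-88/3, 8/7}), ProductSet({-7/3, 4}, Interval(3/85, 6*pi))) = Union(ProductSet({-7/3, 4}, Interval(3/85, 6*pi)), ProductSet({-1/9, 5/32, 6*E}, {-88/3, 8/7}))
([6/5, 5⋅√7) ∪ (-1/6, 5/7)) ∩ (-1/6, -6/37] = (-1/6, -6/37]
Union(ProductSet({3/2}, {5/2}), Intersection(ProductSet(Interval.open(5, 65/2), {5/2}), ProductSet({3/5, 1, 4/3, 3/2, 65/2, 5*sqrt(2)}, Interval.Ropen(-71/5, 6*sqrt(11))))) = ProductSet({3/2, 5*sqrt(2)}, {5/2})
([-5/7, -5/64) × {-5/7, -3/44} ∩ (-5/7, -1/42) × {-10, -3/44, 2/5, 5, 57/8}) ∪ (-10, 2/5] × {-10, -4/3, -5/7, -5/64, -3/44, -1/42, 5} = (-10, 2/5] × {-10, -4/3, -5/7, -5/64, -3/44, -1/42, 5}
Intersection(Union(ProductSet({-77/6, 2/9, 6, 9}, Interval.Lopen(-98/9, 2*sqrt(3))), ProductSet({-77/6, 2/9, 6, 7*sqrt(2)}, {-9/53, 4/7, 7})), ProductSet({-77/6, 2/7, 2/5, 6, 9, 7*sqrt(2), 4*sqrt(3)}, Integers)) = Union(ProductSet({-77/6, 6, 9}, Range(-10, 4, 1)), ProductSet({-77/6, 6, 7*sqrt(2)}, {7}))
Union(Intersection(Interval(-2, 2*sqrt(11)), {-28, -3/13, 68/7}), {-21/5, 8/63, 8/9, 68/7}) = {-21/5, -3/13, 8/63, 8/9, 68/7}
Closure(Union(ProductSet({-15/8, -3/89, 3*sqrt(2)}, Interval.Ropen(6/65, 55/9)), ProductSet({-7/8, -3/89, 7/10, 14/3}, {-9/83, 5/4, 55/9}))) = Union(ProductSet({-15/8, -3/89, 3*sqrt(2)}, Interval(6/65, 55/9)), ProductSet({-7/8, -3/89, 7/10, 14/3}, {-9/83, 5/4, 55/9}))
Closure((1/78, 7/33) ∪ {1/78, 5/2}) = [1/78, 7/33] ∪ {5/2}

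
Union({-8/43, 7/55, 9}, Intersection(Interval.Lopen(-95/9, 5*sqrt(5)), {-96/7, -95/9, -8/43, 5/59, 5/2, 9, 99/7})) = {-8/43, 5/59, 7/55, 5/2, 9}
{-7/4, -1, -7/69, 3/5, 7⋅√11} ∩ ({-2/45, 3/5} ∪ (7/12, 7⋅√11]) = {3/5, 7⋅√11}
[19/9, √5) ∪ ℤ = ℤ ∪ [19/9, √5)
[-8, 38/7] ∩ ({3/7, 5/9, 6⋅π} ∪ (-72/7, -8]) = {-8, 3/7, 5/9}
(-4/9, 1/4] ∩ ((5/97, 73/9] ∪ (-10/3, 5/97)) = (-4/9, 5/97) ∪ (5/97, 1/4]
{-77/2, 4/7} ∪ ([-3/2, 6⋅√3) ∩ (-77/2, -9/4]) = {-77/2, 4/7}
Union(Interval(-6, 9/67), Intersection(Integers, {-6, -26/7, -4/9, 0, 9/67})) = Interval(-6, 9/67)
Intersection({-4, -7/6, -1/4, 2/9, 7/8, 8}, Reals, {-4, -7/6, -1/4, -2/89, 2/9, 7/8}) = {-4, -7/6, -1/4, 2/9, 7/8}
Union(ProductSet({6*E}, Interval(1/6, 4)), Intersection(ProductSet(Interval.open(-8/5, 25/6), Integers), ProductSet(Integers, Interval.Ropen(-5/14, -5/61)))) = ProductSet({6*E}, Interval(1/6, 4))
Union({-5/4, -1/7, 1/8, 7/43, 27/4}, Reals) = Reals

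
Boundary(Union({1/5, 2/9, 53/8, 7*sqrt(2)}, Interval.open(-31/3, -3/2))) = {-31/3, -3/2, 1/5, 2/9, 53/8, 7*sqrt(2)}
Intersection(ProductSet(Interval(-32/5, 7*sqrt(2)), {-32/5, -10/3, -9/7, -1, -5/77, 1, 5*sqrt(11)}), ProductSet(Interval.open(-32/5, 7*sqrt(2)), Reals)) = ProductSet(Interval.open(-32/5, 7*sqrt(2)), {-32/5, -10/3, -9/7, -1, -5/77, 1, 5*sqrt(11)})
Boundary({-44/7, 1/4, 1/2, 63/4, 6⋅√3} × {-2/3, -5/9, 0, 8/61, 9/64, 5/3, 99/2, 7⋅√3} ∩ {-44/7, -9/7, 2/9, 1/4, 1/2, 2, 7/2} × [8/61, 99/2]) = {-44/7, 1/4, 1/2} × {8/61, 9/64, 5/3, 99/2, 7⋅√3}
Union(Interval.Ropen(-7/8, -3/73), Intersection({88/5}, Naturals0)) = Interval.Ropen(-7/8, -3/73)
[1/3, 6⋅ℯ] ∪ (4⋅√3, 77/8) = [1/3, 6⋅ℯ]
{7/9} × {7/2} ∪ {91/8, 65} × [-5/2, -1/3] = ({7/9} × {7/2}) ∪ ({91/8, 65} × [-5/2, -1/3])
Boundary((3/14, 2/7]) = {3/14, 2/7}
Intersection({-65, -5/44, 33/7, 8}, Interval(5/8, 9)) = {33/7, 8}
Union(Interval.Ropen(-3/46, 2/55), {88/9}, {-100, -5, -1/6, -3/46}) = Union({-100, -5, -1/6, 88/9}, Interval.Ropen(-3/46, 2/55))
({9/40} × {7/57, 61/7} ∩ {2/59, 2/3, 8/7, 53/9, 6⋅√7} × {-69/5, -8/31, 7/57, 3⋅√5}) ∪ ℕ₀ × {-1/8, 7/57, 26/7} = ℕ₀ × {-1/8, 7/57, 26/7}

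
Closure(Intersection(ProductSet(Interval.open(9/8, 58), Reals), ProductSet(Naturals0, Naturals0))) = ProductSet(Range(2, 58, 1), Naturals0)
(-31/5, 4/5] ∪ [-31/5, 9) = [-31/5, 9)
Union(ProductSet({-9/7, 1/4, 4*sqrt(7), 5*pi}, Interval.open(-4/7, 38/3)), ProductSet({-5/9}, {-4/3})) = Union(ProductSet({-5/9}, {-4/3}), ProductSet({-9/7, 1/4, 4*sqrt(7), 5*pi}, Interval.open(-4/7, 38/3)))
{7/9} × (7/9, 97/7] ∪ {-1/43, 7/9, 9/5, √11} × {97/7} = ({7/9} × (7/9, 97/7]) ∪ ({-1/43, 7/9, 9/5, √11} × {97/7})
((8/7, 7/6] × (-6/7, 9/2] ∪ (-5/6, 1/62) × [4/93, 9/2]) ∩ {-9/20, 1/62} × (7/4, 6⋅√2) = {-9/20} × (7/4, 9/2]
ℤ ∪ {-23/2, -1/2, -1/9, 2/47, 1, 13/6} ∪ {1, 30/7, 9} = ℤ ∪ {-23/2, -1/2, -1/9, 2/47, 13/6, 30/7}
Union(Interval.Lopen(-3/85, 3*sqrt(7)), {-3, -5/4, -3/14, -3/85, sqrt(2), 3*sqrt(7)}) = Union({-3, -5/4, -3/14}, Interval(-3/85, 3*sqrt(7)))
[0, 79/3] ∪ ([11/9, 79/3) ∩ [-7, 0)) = [0, 79/3]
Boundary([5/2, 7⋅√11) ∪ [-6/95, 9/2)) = {-6/95, 7⋅√11}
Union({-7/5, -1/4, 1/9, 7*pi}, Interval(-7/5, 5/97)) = Union({1/9, 7*pi}, Interval(-7/5, 5/97))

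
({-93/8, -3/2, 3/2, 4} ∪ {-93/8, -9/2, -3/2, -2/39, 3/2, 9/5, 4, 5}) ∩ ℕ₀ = {4, 5}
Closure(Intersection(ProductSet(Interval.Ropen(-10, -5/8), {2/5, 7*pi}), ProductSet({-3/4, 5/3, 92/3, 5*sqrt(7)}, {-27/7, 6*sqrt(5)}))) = EmptySet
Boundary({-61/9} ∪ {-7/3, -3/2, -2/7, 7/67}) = {-61/9, -7/3, -3/2, -2/7, 7/67}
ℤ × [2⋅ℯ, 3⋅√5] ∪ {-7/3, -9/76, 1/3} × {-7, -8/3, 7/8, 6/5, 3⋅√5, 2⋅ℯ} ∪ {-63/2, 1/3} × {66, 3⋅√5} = ({-63/2, 1/3} × {66, 3⋅√5}) ∪ (ℤ × [2⋅ℯ, 3⋅√5]) ∪ ({-7/3, -9/76, 1/3} × {-7, -8/3, 7/8, 6/5, 3⋅√5, 2⋅ℯ})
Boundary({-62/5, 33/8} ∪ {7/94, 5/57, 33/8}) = {-62/5, 7/94, 5/57, 33/8}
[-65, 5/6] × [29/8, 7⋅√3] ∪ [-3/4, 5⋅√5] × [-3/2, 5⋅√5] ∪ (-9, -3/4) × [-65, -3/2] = ((-9, -3/4) × [-65, -3/2]) ∪ ([-65, 5/6] × [29/8, 7⋅√3]) ∪ ([-3/4, 5⋅√5] × [-3/2, 5⋅√5])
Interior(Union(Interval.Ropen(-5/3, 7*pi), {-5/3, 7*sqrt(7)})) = Interval.open(-5/3, 7*pi)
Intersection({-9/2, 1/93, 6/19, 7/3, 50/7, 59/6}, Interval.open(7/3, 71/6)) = {50/7, 59/6}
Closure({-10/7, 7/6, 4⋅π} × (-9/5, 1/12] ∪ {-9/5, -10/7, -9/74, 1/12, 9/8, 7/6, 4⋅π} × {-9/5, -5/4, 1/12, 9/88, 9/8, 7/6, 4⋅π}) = ({-10/7, 7/6, 4⋅π} × [-9/5, 1/12]) ∪ ({-9/5, -10/7, -9/74, 1/12, 9/8, 7/6, 4⋅π} × {-9/5, -5/4, 1/12, 9/88, 9/8, 7/6, 4⋅π})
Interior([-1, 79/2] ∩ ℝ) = (-1, 79/2)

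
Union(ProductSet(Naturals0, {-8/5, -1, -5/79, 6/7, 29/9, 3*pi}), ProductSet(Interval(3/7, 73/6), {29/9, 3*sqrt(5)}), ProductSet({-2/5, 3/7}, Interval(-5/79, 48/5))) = Union(ProductSet({-2/5, 3/7}, Interval(-5/79, 48/5)), ProductSet(Interval(3/7, 73/6), {29/9, 3*sqrt(5)}), ProductSet(Naturals0, {-8/5, -1, -5/79, 6/7, 29/9, 3*pi}))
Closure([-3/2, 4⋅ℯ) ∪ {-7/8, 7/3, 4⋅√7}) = [-3/2, 4⋅ℯ]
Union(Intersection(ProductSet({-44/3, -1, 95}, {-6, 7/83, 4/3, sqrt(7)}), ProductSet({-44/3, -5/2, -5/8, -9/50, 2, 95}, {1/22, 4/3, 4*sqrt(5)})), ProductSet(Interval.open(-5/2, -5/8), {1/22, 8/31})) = Union(ProductSet({-44/3, 95}, {4/3}), ProductSet(Interval.open(-5/2, -5/8), {1/22, 8/31}))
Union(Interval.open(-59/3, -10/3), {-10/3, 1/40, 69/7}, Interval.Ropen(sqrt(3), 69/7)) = Union({1/40}, Interval.Lopen(-59/3, -10/3), Interval(sqrt(3), 69/7))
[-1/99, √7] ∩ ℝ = [-1/99, √7]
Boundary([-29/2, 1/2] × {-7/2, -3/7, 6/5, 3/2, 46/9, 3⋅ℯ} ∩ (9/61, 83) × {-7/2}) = [9/61, 1/2] × {-7/2}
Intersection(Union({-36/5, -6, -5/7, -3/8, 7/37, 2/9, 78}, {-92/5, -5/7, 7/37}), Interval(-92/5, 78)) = {-92/5, -36/5, -6, -5/7, -3/8, 7/37, 2/9, 78}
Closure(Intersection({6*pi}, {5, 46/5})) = EmptySet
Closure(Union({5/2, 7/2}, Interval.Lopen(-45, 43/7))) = Interval(-45, 43/7)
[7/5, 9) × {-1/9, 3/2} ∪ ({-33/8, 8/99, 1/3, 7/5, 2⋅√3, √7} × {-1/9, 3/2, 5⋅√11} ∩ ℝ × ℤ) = [7/5, 9) × {-1/9, 3/2}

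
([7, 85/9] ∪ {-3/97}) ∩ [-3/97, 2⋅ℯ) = {-3/97}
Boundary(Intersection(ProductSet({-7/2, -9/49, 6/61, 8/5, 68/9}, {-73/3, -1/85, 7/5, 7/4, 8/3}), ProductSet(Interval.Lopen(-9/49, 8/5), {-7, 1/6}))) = EmptySet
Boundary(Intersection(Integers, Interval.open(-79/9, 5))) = Range(-8, 5, 1)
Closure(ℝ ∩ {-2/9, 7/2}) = {-2/9, 7/2}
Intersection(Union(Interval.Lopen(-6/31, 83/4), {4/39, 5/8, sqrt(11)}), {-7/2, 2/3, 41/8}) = {2/3, 41/8}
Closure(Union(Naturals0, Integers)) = Integers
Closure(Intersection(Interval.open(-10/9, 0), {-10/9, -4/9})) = {-4/9}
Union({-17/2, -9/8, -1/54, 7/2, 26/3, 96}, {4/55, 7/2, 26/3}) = {-17/2, -9/8, -1/54, 4/55, 7/2, 26/3, 96}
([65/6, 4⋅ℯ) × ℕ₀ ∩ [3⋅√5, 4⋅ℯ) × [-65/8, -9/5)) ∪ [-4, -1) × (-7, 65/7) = [-4, -1) × (-7, 65/7)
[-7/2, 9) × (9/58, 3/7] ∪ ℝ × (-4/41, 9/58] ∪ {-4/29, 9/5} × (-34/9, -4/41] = (ℝ × (-4/41, 9/58]) ∪ ({-4/29, 9/5} × (-34/9, -4/41]) ∪ ([-7/2, 9) × (9/58, 3/7])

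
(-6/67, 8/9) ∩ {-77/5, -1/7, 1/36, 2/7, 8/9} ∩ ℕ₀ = ∅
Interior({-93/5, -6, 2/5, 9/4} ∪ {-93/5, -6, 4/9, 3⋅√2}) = ∅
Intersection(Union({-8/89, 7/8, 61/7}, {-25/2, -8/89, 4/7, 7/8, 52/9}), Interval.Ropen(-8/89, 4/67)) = {-8/89}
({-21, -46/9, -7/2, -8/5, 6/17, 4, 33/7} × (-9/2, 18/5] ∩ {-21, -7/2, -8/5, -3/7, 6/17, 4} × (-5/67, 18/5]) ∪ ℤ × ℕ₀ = (ℤ × ℕ₀) ∪ ({-21, -7/2, -8/5, 6/17, 4} × (-5/67, 18/5])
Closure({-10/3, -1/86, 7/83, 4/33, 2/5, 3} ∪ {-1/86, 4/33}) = {-10/3, -1/86, 7/83, 4/33, 2/5, 3}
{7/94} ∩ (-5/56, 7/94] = {7/94}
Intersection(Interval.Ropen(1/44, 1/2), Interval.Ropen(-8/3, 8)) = Interval.Ropen(1/44, 1/2)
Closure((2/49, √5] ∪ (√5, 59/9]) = [2/49, 59/9]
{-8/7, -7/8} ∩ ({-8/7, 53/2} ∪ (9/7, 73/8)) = {-8/7}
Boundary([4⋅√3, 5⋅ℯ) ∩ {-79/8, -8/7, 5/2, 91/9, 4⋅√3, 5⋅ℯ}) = {91/9, 4⋅√3}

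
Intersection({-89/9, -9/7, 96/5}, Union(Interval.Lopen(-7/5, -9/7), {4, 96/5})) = {-9/7, 96/5}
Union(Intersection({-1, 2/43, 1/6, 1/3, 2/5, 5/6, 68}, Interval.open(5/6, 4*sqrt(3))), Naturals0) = Naturals0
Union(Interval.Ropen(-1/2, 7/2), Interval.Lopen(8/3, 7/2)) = Interval(-1/2, 7/2)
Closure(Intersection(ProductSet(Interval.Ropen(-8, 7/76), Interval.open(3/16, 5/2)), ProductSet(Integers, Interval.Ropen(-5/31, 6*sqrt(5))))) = ProductSet(Range(-8, 1, 1), Interval(3/16, 5/2))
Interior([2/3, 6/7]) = (2/3, 6/7)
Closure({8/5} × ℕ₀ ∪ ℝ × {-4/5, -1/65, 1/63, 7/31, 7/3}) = ({8/5} × ℕ₀) ∪ (ℝ × {-4/5, -1/65, 1/63, 7/31, 7/3})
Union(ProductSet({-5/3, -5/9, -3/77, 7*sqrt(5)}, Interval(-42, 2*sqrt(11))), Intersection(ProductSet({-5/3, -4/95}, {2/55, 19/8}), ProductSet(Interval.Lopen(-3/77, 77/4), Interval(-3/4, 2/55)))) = ProductSet({-5/3, -5/9, -3/77, 7*sqrt(5)}, Interval(-42, 2*sqrt(11)))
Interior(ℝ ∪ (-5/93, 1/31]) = (-∞, ∞)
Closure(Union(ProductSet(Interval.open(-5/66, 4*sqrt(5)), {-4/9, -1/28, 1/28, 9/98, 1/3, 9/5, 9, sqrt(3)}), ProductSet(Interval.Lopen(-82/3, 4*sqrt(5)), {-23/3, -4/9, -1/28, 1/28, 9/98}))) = Union(ProductSet(Interval(-82/3, 4*sqrt(5)), {-23/3, -4/9, -1/28, 1/28, 9/98}), ProductSet(Interval(-5/66, 4*sqrt(5)), {-4/9, -1/28, 1/28, 9/98, 1/3, 9/5, 9, sqrt(3)}))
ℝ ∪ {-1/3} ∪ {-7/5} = ℝ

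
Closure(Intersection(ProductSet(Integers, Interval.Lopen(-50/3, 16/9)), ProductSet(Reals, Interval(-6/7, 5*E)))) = ProductSet(Integers, Interval(-6/7, 16/9))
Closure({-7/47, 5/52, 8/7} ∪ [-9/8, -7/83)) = [-9/8, -7/83] ∪ {5/52, 8/7}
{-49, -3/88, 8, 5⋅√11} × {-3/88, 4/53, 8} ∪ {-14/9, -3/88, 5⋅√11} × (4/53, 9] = ({-14/9, -3/88, 5⋅√11} × (4/53, 9]) ∪ ({-49, -3/88, 8, 5⋅√11} × {-3/88, 4/53, 8})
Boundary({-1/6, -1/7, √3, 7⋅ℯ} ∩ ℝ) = {-1/6, -1/7, √3, 7⋅ℯ}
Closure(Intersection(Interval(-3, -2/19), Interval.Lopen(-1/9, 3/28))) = Interval(-1/9, -2/19)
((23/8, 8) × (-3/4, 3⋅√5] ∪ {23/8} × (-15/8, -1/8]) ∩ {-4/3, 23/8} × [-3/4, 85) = {23/8} × [-3/4, -1/8]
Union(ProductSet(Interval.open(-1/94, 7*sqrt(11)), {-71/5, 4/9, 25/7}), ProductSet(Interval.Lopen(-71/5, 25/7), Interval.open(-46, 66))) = Union(ProductSet(Interval.Lopen(-71/5, 25/7), Interval.open(-46, 66)), ProductSet(Interval.open(-1/94, 7*sqrt(11)), {-71/5, 4/9, 25/7}))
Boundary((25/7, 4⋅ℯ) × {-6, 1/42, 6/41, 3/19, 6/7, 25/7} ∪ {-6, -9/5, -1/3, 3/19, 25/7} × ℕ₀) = ({-6, -9/5, -1/3, 3/19, 25/7} × ℕ₀) ∪ ([25/7, 4⋅ℯ] × {-6, 1/42, 6/41, 3/19, 6/7, 25/7})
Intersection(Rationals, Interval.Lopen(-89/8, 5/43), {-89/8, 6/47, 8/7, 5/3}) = EmptySet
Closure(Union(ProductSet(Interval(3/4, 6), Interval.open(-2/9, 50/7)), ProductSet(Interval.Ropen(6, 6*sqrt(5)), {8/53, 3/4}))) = Union(ProductSet(Interval(3/4, 6), Interval(-2/9, 50/7)), ProductSet(Interval(6, 6*sqrt(5)), {8/53, 3/4}))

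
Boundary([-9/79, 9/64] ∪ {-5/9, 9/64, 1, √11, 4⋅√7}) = {-5/9, -9/79, 9/64, 1, √11, 4⋅√7}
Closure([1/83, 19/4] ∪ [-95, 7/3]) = [-95, 19/4]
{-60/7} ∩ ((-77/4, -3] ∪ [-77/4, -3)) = {-60/7}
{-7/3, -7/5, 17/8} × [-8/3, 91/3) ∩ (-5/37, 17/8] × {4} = {17/8} × {4}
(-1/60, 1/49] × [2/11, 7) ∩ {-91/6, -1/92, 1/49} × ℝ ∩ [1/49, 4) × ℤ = {1/49} × {1, 2, …, 6}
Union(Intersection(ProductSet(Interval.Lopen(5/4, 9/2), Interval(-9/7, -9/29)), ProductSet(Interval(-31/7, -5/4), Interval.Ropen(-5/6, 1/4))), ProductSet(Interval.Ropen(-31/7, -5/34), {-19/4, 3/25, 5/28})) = ProductSet(Interval.Ropen(-31/7, -5/34), {-19/4, 3/25, 5/28})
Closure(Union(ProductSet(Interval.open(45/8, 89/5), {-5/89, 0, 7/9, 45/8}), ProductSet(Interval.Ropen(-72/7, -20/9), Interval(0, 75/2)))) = Union(ProductSet(Interval(-72/7, -20/9), Interval(0, 75/2)), ProductSet(Interval(45/8, 89/5), {-5/89, 0, 7/9, 45/8}))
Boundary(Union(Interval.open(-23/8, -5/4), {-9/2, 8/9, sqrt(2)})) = {-9/2, -23/8, -5/4, 8/9, sqrt(2)}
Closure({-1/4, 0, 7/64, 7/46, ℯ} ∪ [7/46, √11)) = {-1/4, 0, 7/64} ∪ [7/46, √11]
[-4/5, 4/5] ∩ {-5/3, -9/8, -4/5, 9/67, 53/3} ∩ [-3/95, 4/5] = {9/67}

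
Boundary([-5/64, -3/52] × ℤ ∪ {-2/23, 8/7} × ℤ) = ({-2/23, 8/7} ∪ [-5/64, -3/52]) × ℤ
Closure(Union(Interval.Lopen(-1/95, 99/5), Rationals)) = Union(Interval(-oo, oo), Rationals)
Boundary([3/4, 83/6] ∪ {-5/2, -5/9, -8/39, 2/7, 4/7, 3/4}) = {-5/2, -5/9, -8/39, 2/7, 4/7, 3/4, 83/6}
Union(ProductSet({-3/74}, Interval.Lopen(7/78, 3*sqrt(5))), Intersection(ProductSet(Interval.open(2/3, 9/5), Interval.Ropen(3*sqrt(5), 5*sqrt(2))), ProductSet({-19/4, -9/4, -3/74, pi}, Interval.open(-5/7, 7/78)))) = ProductSet({-3/74}, Interval.Lopen(7/78, 3*sqrt(5)))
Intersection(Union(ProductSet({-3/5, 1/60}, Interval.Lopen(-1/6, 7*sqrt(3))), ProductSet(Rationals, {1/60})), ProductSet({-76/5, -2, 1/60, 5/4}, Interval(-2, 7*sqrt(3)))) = Union(ProductSet({1/60}, Interval.Lopen(-1/6, 7*sqrt(3))), ProductSet({-76/5, -2, 1/60, 5/4}, {1/60}))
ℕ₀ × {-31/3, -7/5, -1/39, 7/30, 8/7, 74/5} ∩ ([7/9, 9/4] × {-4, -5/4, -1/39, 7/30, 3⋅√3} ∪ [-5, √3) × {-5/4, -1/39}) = ({0, 1} × {-1/39}) ∪ ({1, 2} × {-1/39, 7/30})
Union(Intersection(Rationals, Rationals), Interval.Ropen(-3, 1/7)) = Union(Interval(-3, 1/7), Rationals)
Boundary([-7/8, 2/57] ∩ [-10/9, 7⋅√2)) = {-7/8, 2/57}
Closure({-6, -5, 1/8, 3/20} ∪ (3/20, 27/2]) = {-6, -5, 1/8} ∪ [3/20, 27/2]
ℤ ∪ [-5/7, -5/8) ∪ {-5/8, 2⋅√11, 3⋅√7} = ℤ ∪ [-5/7, -5/8] ∪ {2⋅√11, 3⋅√7}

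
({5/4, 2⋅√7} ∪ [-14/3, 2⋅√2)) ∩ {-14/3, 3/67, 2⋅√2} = {-14/3, 3/67}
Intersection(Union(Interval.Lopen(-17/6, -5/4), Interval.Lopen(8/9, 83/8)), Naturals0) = Range(1, 11, 1)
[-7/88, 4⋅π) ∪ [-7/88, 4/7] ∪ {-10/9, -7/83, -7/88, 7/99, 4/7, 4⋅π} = {-10/9, -7/83} ∪ [-7/88, 4⋅π]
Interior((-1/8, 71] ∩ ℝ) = (-1/8, 71)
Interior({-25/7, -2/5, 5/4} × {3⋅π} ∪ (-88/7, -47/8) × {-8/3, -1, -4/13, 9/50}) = ∅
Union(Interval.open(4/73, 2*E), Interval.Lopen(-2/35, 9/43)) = Interval.open(-2/35, 2*E)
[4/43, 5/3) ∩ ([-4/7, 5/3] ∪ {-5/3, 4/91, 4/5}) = [4/43, 5/3)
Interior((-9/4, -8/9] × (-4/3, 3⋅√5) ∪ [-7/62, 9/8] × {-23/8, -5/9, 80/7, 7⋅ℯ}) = (-9/4, -8/9) × (-4/3, 3⋅√5)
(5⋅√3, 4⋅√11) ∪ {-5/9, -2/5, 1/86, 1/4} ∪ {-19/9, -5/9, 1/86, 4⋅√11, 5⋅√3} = {-19/9, -5/9, -2/5, 1/86, 1/4} ∪ [5⋅√3, 4⋅√11]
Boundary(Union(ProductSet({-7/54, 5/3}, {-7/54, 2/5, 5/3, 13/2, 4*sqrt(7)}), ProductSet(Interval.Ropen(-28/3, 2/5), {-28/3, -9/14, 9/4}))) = Union(ProductSet({-7/54, 5/3}, {-7/54, 2/5, 5/3, 13/2, 4*sqrt(7)}), ProductSet(Interval(-28/3, 2/5), {-28/3, -9/14, 9/4}))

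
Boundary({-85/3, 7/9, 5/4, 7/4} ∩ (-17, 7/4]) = {7/9, 5/4, 7/4}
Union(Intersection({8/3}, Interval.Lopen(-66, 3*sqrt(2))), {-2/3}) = {-2/3, 8/3}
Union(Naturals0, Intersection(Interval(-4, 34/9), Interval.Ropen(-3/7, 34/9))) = Union(Interval.Ropen(-3/7, 34/9), Naturals0)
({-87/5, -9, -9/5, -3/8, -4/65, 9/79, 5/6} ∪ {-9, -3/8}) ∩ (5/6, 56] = ∅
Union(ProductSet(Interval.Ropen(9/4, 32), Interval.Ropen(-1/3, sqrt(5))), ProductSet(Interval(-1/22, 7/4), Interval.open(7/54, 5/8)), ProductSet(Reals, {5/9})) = Union(ProductSet(Interval(-1/22, 7/4), Interval.open(7/54, 5/8)), ProductSet(Interval.Ropen(9/4, 32), Interval.Ropen(-1/3, sqrt(5))), ProductSet(Reals, {5/9}))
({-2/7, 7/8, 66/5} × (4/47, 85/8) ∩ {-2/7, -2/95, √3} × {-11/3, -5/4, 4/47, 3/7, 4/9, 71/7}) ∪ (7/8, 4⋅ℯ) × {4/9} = ({-2/7} × {3/7, 4/9, 71/7}) ∪ ((7/8, 4⋅ℯ) × {4/9})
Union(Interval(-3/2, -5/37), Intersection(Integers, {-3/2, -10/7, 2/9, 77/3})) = Interval(-3/2, -5/37)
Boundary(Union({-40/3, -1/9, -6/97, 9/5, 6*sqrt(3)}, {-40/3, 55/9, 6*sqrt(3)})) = {-40/3, -1/9, -6/97, 9/5, 55/9, 6*sqrt(3)}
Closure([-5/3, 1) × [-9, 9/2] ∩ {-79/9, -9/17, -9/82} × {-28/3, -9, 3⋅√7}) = {-9/17, -9/82} × {-9}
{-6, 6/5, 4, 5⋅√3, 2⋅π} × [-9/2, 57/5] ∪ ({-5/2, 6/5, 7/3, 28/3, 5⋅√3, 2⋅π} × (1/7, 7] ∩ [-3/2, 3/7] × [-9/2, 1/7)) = {-6, 6/5, 4, 5⋅√3, 2⋅π} × [-9/2, 57/5]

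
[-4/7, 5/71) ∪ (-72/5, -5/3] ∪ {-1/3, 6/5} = (-72/5, -5/3] ∪ [-4/7, 5/71) ∪ {6/5}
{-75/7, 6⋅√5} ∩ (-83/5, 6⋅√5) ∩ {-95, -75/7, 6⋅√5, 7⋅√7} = {-75/7}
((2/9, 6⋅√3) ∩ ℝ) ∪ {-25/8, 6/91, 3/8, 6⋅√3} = {-25/8, 6/91} ∪ (2/9, 6⋅√3]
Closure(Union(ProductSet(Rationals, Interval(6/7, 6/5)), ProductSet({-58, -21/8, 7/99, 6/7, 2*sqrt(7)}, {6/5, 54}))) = Union(ProductSet({-58, -21/8, 7/99, 6/7, 2*sqrt(7)}, {6/5, 54}), ProductSet(Reals, Interval(6/7, 6/5)))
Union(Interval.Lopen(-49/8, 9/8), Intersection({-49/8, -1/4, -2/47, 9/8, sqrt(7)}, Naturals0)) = Interval.Lopen(-49/8, 9/8)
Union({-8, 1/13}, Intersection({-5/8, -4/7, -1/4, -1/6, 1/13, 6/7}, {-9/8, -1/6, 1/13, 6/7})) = {-8, -1/6, 1/13, 6/7}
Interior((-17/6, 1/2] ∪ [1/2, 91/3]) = (-17/6, 91/3)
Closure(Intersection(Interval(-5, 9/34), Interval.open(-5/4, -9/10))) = Interval(-5/4, -9/10)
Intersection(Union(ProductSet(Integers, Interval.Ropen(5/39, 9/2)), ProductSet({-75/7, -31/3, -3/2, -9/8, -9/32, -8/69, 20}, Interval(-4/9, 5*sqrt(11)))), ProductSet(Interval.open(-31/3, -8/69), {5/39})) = ProductSet(Union({-3/2, -9/8, -9/32}, Range(-10, 0, 1)), {5/39})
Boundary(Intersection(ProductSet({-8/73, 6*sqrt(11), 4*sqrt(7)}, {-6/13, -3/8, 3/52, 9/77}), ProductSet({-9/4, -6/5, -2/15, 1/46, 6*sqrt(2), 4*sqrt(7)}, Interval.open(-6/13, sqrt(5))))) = ProductSet({4*sqrt(7)}, {-3/8, 3/52, 9/77})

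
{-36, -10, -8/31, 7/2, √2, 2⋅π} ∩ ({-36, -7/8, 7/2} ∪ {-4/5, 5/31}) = {-36, 7/2}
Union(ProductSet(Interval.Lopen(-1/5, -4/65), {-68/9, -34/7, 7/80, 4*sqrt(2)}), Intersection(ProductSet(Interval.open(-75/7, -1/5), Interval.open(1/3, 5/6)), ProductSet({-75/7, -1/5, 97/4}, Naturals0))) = ProductSet(Interval.Lopen(-1/5, -4/65), {-68/9, -34/7, 7/80, 4*sqrt(2)})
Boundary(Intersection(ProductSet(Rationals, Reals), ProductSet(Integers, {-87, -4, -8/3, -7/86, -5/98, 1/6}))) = ProductSet(Integers, {-87, -4, -8/3, -7/86, -5/98, 1/6})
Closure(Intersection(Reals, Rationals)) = Reals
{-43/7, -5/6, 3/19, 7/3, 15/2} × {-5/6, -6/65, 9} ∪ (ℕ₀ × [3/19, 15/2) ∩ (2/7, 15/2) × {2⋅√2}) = ({-43/7, -5/6, 3/19, 7/3, 15/2} × {-5/6, -6/65, 9}) ∪ ({1, 2, …, 7} × {2⋅√2})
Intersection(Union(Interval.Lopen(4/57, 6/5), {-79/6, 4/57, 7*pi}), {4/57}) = {4/57}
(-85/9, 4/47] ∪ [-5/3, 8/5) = (-85/9, 8/5)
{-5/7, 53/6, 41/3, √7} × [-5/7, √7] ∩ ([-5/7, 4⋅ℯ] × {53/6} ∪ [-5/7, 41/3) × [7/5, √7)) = {-5/7, 53/6, √7} × [7/5, √7)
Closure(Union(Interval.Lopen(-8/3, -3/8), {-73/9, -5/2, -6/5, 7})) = Union({-73/9, 7}, Interval(-8/3, -3/8))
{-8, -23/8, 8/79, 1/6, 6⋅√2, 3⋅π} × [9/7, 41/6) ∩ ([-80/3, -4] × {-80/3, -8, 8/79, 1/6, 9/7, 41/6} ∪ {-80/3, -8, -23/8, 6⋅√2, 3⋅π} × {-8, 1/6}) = {-8} × {9/7}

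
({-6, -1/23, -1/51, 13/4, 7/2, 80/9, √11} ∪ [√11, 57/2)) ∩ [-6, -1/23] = {-6, -1/23}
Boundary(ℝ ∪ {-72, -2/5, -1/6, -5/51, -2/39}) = ∅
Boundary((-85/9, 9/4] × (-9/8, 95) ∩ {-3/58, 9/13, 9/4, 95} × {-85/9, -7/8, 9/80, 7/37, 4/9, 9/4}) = {-3/58, 9/13, 9/4} × {-7/8, 9/80, 7/37, 4/9, 9/4}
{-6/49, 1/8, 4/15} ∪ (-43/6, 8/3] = (-43/6, 8/3]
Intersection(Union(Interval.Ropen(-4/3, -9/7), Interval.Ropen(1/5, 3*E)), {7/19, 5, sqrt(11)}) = {7/19, 5, sqrt(11)}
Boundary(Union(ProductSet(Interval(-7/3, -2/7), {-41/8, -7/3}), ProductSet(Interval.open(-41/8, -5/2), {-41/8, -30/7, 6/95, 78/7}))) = Union(ProductSet(Interval(-41/8, -5/2), {-41/8, -30/7, 6/95, 78/7}), ProductSet(Interval(-7/3, -2/7), {-41/8, -7/3}))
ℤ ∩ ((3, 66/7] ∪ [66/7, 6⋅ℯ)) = {4, 5, …, 16}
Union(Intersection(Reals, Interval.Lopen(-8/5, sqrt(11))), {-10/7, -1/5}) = Interval.Lopen(-8/5, sqrt(11))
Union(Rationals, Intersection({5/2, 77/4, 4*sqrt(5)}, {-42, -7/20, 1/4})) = Rationals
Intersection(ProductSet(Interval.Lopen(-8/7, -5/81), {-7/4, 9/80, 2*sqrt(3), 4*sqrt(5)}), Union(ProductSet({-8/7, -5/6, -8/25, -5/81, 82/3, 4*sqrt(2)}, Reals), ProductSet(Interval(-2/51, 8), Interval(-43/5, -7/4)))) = ProductSet({-5/6, -8/25, -5/81}, {-7/4, 9/80, 2*sqrt(3), 4*sqrt(5)})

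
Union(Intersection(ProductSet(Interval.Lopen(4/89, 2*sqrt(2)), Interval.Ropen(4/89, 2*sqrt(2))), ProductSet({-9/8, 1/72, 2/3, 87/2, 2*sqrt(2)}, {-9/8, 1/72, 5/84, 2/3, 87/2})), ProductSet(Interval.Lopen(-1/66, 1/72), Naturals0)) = Union(ProductSet({2/3, 2*sqrt(2)}, {5/84, 2/3}), ProductSet(Interval.Lopen(-1/66, 1/72), Naturals0))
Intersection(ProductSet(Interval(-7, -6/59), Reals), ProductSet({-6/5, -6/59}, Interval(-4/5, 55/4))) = ProductSet({-6/5, -6/59}, Interval(-4/5, 55/4))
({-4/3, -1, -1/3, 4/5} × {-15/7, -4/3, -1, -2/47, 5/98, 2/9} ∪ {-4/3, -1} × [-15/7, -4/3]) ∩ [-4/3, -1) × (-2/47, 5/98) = ∅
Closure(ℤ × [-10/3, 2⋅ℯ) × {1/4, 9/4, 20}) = ℤ × [-10/3, 2⋅ℯ] × {1/4, 9/4, 20}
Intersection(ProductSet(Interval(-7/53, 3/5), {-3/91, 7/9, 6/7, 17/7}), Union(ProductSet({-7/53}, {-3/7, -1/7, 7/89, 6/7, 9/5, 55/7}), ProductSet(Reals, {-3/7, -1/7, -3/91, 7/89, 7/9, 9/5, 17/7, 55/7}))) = Union(ProductSet({-7/53}, {6/7}), ProductSet(Interval(-7/53, 3/5), {-3/91, 7/9, 17/7}))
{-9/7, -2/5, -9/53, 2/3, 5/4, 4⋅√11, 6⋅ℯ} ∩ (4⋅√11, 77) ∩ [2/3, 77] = {6⋅ℯ}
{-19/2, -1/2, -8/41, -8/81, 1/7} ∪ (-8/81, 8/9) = {-19/2, -1/2, -8/41} ∪ [-8/81, 8/9)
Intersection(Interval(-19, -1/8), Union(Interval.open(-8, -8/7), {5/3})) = Interval.open(-8, -8/7)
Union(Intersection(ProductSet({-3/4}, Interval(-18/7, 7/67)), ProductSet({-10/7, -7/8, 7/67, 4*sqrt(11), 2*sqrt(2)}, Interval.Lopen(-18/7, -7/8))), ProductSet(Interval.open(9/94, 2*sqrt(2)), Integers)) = ProductSet(Interval.open(9/94, 2*sqrt(2)), Integers)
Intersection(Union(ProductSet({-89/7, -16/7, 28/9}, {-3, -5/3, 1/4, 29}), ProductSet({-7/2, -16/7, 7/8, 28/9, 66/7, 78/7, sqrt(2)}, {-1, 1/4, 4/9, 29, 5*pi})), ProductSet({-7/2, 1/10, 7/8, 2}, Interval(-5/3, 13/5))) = ProductSet({-7/2, 7/8}, {-1, 1/4, 4/9})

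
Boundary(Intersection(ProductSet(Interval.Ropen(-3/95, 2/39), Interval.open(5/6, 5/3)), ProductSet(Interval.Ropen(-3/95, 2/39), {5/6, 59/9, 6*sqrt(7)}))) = EmptySet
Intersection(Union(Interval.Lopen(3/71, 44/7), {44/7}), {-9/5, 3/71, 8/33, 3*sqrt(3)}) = {8/33, 3*sqrt(3)}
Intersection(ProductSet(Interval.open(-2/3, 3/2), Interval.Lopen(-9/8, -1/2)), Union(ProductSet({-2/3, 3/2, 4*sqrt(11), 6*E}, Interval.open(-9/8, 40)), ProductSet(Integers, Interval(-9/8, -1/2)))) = ProductSet(Range(0, 2, 1), Interval.Lopen(-9/8, -1/2))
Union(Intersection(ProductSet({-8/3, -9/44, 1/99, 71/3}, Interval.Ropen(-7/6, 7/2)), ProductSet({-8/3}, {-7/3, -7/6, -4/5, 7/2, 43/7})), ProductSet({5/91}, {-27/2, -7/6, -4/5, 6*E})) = Union(ProductSet({-8/3}, {-7/6, -4/5}), ProductSet({5/91}, {-27/2, -7/6, -4/5, 6*E}))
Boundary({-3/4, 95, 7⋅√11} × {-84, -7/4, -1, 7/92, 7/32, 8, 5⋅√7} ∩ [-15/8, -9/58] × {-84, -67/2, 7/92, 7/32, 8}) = {-3/4} × {-84, 7/92, 7/32, 8}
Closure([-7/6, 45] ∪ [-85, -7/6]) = [-85, 45]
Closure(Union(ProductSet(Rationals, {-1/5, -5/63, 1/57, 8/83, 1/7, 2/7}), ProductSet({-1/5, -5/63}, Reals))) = Union(ProductSet({-1/5, -5/63}, Reals), ProductSet(Reals, {-1/5, -5/63, 1/57, 8/83, 1/7, 2/7}))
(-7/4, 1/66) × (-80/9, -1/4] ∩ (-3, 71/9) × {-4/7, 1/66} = (-7/4, 1/66) × {-4/7}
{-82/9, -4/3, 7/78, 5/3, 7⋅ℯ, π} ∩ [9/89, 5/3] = {5/3}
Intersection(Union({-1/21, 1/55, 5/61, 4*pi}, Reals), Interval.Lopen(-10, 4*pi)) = Interval.Lopen(-10, 4*pi)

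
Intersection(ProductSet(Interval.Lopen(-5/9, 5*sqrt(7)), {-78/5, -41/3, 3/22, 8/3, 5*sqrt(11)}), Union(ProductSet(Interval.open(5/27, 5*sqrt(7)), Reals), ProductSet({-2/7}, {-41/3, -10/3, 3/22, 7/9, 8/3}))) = Union(ProductSet({-2/7}, {-41/3, 3/22, 8/3}), ProductSet(Interval.open(5/27, 5*sqrt(7)), {-78/5, -41/3, 3/22, 8/3, 5*sqrt(11)}))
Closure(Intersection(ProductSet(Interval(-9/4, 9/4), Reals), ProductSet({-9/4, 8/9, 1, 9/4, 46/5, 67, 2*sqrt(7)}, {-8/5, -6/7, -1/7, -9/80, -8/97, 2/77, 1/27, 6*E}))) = ProductSet({-9/4, 8/9, 1, 9/4}, {-8/5, -6/7, -1/7, -9/80, -8/97, 2/77, 1/27, 6*E})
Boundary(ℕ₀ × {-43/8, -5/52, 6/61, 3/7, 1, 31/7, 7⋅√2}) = ℕ₀ × {-43/8, -5/52, 6/61, 3/7, 1, 31/7, 7⋅√2}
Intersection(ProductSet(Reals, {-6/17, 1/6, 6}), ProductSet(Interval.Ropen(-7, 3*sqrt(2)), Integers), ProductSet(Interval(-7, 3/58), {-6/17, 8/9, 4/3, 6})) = ProductSet(Interval(-7, 3/58), {6})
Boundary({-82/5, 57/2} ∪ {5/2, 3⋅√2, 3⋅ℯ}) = {-82/5, 5/2, 57/2, 3⋅√2, 3⋅ℯ}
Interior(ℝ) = ℝ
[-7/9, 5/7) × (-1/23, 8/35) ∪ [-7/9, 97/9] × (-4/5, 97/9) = [-7/9, 97/9] × (-4/5, 97/9)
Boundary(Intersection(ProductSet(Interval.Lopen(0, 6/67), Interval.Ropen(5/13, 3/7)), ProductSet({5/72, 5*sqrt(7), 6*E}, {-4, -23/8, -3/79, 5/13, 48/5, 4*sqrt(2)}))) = ProductSet({5/72}, {5/13})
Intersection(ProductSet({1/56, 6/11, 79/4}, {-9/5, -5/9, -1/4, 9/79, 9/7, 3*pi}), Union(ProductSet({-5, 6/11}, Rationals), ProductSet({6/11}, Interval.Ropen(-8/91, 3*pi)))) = ProductSet({6/11}, {-9/5, -5/9, -1/4, 9/79, 9/7})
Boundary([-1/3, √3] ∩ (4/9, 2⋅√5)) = {4/9, √3}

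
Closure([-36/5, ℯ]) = [-36/5, ℯ]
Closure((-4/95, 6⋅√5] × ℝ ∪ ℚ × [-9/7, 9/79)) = (ℚ × [-9/7, 9/79)) ∪ ([-4/95, 6⋅√5] × ℝ) ∪ (((-∞, -4/95] ∪ [6⋅√5, ∞)) × [-9/7, 9/79])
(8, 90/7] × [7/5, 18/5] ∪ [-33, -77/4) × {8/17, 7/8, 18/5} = ([-33, -77/4) × {8/17, 7/8, 18/5}) ∪ ((8, 90/7] × [7/5, 18/5])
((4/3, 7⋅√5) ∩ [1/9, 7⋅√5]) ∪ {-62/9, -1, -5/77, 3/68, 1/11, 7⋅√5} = {-62/9, -1, -5/77, 3/68, 1/11} ∪ (4/3, 7⋅√5]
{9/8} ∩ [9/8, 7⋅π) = {9/8}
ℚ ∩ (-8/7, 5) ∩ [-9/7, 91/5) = ℚ ∩ (-8/7, 5)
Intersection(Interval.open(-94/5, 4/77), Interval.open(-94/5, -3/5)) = Interval.open(-94/5, -3/5)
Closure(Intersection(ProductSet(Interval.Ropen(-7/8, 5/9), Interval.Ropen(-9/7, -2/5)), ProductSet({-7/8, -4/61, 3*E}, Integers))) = ProductSet({-7/8, -4/61}, Range(-1, 0, 1))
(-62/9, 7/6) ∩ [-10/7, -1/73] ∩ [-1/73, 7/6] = {-1/73}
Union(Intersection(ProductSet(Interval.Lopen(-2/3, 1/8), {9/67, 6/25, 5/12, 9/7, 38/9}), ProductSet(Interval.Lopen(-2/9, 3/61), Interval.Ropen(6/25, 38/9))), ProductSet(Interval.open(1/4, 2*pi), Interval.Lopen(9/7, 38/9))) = Union(ProductSet(Interval.Lopen(-2/9, 3/61), {6/25, 5/12, 9/7}), ProductSet(Interval.open(1/4, 2*pi), Interval.Lopen(9/7, 38/9)))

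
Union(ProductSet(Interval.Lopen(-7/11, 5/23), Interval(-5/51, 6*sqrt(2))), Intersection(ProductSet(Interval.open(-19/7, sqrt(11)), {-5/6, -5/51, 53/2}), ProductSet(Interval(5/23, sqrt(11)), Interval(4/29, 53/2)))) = Union(ProductSet(Interval.Lopen(-7/11, 5/23), Interval(-5/51, 6*sqrt(2))), ProductSet(Interval.Ropen(5/23, sqrt(11)), {53/2}))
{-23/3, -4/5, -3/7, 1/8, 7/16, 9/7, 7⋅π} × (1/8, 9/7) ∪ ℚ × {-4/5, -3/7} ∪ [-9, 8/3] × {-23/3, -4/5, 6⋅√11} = (ℚ × {-4/5, -3/7}) ∪ ([-9, 8/3] × {-23/3, -4/5, 6⋅√11}) ∪ ({-23/3, -4/5, -3/7, 1/8, 7/16, 9/7, 7⋅π} × (1/8, 9/7))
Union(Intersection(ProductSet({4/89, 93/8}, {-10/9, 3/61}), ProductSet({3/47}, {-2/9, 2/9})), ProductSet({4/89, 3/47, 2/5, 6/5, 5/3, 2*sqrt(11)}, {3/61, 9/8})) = ProductSet({4/89, 3/47, 2/5, 6/5, 5/3, 2*sqrt(11)}, {3/61, 9/8})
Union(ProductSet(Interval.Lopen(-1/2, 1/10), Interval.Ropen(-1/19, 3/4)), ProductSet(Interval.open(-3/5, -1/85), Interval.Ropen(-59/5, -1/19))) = Union(ProductSet(Interval.open(-3/5, -1/85), Interval.Ropen(-59/5, -1/19)), ProductSet(Interval.Lopen(-1/2, 1/10), Interval.Ropen(-1/19, 3/4)))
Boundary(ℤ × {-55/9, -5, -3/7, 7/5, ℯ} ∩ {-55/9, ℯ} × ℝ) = ∅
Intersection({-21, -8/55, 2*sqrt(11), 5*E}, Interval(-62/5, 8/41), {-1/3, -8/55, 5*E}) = {-8/55}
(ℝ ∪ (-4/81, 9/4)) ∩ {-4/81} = {-4/81}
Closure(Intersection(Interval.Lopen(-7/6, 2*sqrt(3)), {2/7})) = {2/7}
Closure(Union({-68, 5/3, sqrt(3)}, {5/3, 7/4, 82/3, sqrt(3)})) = {-68, 5/3, 7/4, 82/3, sqrt(3)}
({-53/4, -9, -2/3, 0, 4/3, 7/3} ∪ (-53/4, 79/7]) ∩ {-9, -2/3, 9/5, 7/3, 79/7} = {-9, -2/3, 9/5, 7/3, 79/7}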